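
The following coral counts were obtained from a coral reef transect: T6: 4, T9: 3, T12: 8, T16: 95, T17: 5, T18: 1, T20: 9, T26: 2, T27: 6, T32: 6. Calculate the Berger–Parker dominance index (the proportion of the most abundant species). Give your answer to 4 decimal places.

0.6835

Total N = 4+3+8+95+5+1+9+2+6+6 = 139, so the proportions are 0.028777, 0.021583, 0.057554, 0.683453, 0.035971, 0.007194, 0.064748, 0.014388, 0.043165, 0.043165 (working shown to 6 dp, full precision carried).
The largest proportion is 0.683453, i.e. d = 0.6835 to 4 decimal places.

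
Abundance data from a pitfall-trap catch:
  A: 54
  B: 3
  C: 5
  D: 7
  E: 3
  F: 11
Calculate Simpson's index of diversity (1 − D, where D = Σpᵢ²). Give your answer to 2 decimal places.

0.55

Total N = 54+3+5+7+3+11 = 83, so the proportions are 0.6506, 0.0361, 0.0602, 0.0843, 0.0361, 0.1325 (working shown to 4 dp, full precision carried).
D = 0.6506² + 0.0361² + 0.0602² + 0.0843² + 0.0361² + 0.1325² = 0.4233 + 0.0013 + 0.0036 + 0.0071 + 0.0013 + 0.0176 = 0.4542.
So 1 − D = 0.5458, i.e. 0.55 to 2 decimal places.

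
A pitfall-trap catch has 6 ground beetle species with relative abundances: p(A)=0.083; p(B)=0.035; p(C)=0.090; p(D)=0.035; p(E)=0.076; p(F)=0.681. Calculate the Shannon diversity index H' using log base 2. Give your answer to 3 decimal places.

Each pᵢ log₂ pᵢ term (working shown to 5 dp, full precision carried): 0.083×(-3.59074)=-0.29803, 0.035×(-4.83650)=-0.16928, 0.09×(-3.47393)=-0.31265, 0.035×(-4.83650)=-0.16928, 0.076×(-3.71786)=-0.28256, 0.681×(-0.55427)=-0.37746.
Sum = -1.60926, so H' = 1.609.

1.609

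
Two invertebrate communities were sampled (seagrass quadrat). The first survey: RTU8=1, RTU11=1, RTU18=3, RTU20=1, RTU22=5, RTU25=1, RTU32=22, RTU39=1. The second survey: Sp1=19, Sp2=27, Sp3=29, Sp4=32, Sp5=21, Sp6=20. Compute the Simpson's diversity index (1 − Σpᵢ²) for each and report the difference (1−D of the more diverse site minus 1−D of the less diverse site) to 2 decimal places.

0.25

The first survey: N=35, proportions 0.0286, 0.0286, 0.0857, 0.0286, 0.1429, 0.0286, 0.6286, 0.0286, giving 1−D = 0.5731 (working shown to 4 dp, full precision carried).
The second survey: N=148, proportions 0.1284, 0.1824, 0.1959, 0.2162, 0.1419, 0.1351, giving 1−D = 0.8267.
Difference = |0.5731 − 0.8267| = 0.2536, i.e. 0.25 to 2 decimal places.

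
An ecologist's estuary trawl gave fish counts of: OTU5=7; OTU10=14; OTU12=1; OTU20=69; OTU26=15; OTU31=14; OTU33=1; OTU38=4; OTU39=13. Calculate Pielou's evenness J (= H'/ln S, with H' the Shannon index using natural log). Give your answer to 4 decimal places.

0.7281

Total N = 7+14+1+69+15+14+1+4+13 = 138, so the proportions are 0.050725, 0.101449, 0.007246, 0.5, 0.108696, 0.101449, 0.007246, 0.028986, 0.094203 (working shown to 6 dp, full precision carried).
H' = −Σ pᵢ ln pᵢ = −((-0.151228) + (-0.232136) + (-0.035705) + (-0.346574) + (-0.241218) + (-0.232136) + (-0.035705) + (-0.102637) + (-0.222536)) = 1.599873.
With S = 9 species, ln S = 2.197225, so J = 1.599873/2.197225 = 0.728133, i.e. 0.7281 to 4 decimal places.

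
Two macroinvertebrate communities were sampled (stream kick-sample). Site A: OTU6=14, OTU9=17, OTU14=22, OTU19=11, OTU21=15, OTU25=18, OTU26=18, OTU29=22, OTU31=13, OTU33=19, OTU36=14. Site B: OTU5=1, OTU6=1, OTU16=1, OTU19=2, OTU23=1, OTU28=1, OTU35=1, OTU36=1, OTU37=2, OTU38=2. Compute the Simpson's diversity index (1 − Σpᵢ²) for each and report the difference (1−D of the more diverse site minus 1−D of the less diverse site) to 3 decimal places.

Site A: N=183, proportions 0.0765, 0.0929, 0.12022, 0.06011, 0.08197, 0.09836, 0.09836, 0.12022, 0.07104, 0.10383, 0.0765, giving 1−D = 0.90525 (working shown to 5 dp, full precision carried).
Site B: N=13, proportions 0.07692, 0.07692, 0.07692, 0.15385, 0.07692, 0.07692, 0.07692, 0.07692, 0.15385, 0.15385, giving 1−D = 0.88757.
Difference = |0.90525 − 0.88757| = 0.01768, i.e. 0.018 to 3 decimal places.

0.018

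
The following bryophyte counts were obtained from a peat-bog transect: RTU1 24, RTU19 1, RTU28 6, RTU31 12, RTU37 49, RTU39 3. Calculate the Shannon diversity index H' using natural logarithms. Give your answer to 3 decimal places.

Total N = 24+1+6+12+49+3 = 95, so the proportions are 0.25263, 0.01053, 0.06316, 0.12632, 0.51579, 0.03158 (working shown to 5 dp, full precision carried).
Each pᵢ ln pᵢ term: 0.25263×(-1.37582)=-0.34758, 0.01053×(-4.55388)=-0.04794, 0.06316×(-2.76212)=-0.17445, 0.12632×(-2.06897)=-0.26134, 0.51579×(-0.66206)=-0.34148, 0.03158×(-3.45526)=-0.10911.
Sum = -1.28190, so H' = 1.282.

1.282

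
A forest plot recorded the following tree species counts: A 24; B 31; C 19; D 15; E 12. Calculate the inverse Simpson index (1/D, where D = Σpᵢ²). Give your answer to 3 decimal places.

Total N = 24+31+19+15+12 = 101, so the proportions are 0.2376238, 0.3069307, 0.1881188, 0.1485149, 0.1188119 (working shown to 7 dp, full precision carried).
D = 0.2376238² + 0.3069307² + 0.1881188² + 0.1485149² + 0.1188119² = 0.0564651 + 0.0942065 + 0.0353887 + 0.0220567 + 0.0141163 = 0.2222331.
So 1/D = 4.49978, i.e. 4.500 to 3 decimal places.

4.500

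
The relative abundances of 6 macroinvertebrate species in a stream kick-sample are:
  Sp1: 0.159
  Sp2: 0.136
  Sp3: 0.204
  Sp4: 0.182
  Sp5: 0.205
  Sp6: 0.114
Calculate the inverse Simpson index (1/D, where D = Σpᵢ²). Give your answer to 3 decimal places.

5.762

D = 0.159² + 0.136² + 0.204² + 0.182² + 0.205² + 0.114² = 0.0252810 + 0.0184960 + 0.0416160 + 0.0331240 + 0.0420250 + 0.0129960 = 0.1735380 (working shown to 7 dp, full precision carried).
So 1/D = 5.76243, i.e. 5.762 to 3 decimal places.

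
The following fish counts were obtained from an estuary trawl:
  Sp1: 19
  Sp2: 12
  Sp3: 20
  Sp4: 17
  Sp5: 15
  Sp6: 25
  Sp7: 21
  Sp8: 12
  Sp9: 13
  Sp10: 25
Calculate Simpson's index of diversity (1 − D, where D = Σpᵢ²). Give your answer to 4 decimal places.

Total N = 19+12+20+17+15+25+21+12+13+25 = 179, so the proportions are 0.106145, 0.067039, 0.111732, 0.094972, 0.083799, 0.139665, 0.117318, 0.067039, 0.072626, 0.139665 (working shown to 6 dp, full precision carried).
D = 0.106145² + 0.067039² + 0.111732² + 0.094972² + 0.083799² + 0.139665² + 0.117318² + 0.067039² + 0.072626² + 0.139665² = 0.011267 + 0.004494 + 0.012484 + 0.009020 + 0.007022 + 0.019506 + 0.013764 + 0.004494 + 0.005274 + 0.019506 = 0.106832.
So 1 − D = 0.893168, i.e. 0.8932 to 4 decimal places.

0.8932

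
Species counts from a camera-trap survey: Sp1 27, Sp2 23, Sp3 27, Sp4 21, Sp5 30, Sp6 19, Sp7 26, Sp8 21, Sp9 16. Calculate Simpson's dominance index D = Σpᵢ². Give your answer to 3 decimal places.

Total N = 27+23+27+21+30+19+26+21+16 = 210, so the proportions are 0.12857, 0.10952, 0.12857, 0.1, 0.14286, 0.09048, 0.12381, 0.1, 0.07619 (working shown to 5 dp, full precision carried).
D = 0.12857² + 0.10952² + 0.12857² + 0.1² + 0.14286² + 0.09048² + 0.12381² + 0.1² + 0.07619² = 0.01653 + 0.01200 + 0.01653 + 0.01000 + 0.02041 + 0.00819 + 0.01533 + 0.01000 + 0.00580 = 0.11478.
To 3 decimal places, D = 0.115.

0.115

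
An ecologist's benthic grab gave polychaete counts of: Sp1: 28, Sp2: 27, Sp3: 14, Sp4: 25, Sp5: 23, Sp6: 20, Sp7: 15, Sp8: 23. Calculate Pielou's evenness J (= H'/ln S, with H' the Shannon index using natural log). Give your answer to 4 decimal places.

Total N = 28+27+14+25+23+20+15+23 = 175, so the proportions are 0.16, 0.154286, 0.08, 0.142857, 0.131429, 0.114286, 0.085714, 0.131429 (working shown to 6 dp, full precision carried).
H' = −Σ pᵢ ln pᵢ = −((-0.293213) + (-0.288352) + (-0.202058) + (-0.277987) + (-0.266707) + (-0.247892) + (-0.210577) + (-0.266707)) = 2.053494.
With S = 8 species, ln S = 2.079442, so J = 2.053494/2.079442 = 0.987522, i.e. 0.9875 to 4 decimal places.

0.9875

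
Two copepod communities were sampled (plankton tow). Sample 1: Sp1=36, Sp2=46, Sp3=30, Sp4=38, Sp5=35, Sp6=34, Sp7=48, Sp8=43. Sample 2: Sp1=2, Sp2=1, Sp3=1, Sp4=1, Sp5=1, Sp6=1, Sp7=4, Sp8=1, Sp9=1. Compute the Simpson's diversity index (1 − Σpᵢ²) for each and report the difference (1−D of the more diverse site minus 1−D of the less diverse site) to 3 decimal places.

0.032

Sample 1: N=310, proportions 0.116129, 0.1483871, 0.0967742, 0.1225806, 0.1129032, 0.1096774, 0.1548387, 0.1387097, giving 1−D = 0.8721124 (working shown to 7 dp, full precision carried).
Sample 2: N=13, proportions 0.1538462, 0.0769231, 0.0769231, 0.0769231, 0.0769231, 0.0769231, 0.3076923, 0.0769231, 0.0769231, giving 1−D = 0.8402367.
Difference = |0.8721124 − 0.8402367| = 0.0318757, i.e. 0.032 to 3 decimal places.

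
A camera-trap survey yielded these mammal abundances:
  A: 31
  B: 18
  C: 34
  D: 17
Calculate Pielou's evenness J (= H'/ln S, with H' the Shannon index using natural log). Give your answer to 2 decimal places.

0.97

Total N = 31+18+34+17 = 100, so the proportions are 0.31, 0.18, 0.34, 0.17 (working shown to 4 dp, full precision carried).
H' = −Σ pᵢ ln pᵢ = −((-0.3631) + (-0.3087) + (-0.3668) + (-0.3012)) = 1.3398.
With S = 4 species, ln S = 1.3863, so J = 1.3398/1.3863 = 0.9664, i.e. 0.97 to 2 decimal places.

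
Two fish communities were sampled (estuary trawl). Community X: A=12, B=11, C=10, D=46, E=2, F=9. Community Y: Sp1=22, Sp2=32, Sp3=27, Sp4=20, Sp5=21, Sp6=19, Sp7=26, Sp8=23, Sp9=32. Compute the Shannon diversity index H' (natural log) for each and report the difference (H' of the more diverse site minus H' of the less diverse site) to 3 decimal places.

0.752

Community X: N=90, proportions 0.13333, 0.12222, 0.11111, 0.51111, 0.02222, 0.1, giving H' = 1.42758 (working shown to 5 dp, full precision carried).
Community Y: N=222, proportions 0.0991, 0.14414, 0.12162, 0.09009, 0.09459, 0.08559, 0.11712, 0.1036, 0.14414, giving H' = 2.18007.
Difference = |1.42758 − 2.18007| = 0.75249, i.e. 0.752 to 3 decimal places.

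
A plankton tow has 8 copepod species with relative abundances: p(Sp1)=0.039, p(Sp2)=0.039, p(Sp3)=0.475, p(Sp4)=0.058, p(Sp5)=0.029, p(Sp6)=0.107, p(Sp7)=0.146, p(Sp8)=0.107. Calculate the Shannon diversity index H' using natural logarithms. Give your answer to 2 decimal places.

1.63

Each pᵢ ln pᵢ term (working shown to 4 dp, full precision carried): 0.039×(-3.2442)=-0.1265, 0.039×(-3.2442)=-0.1265, 0.475×(-0.7444)=-0.3536, 0.058×(-2.8473)=-0.1651, 0.029×(-3.5405)=-0.1027, 0.107×(-2.2349)=-0.2391, 0.146×(-1.9241)=-0.2809, 0.107×(-2.2349)=-0.2391.
Sum = -1.6337, so H' = 1.63.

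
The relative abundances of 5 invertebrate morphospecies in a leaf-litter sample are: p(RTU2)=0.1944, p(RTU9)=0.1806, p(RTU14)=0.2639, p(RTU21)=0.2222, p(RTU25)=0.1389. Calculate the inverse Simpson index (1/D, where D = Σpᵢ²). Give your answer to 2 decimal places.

4.79

D = 0.1944² + 0.1806² + 0.2639² + 0.2222² + 0.1389² = 0.037791 + 0.032616 + 0.069643 + 0.049373 + 0.019293 = 0.208717 (working shown to 6 dp, full precision carried).
So 1/D = 4.7912, i.e. 4.79 to 2 decimal places.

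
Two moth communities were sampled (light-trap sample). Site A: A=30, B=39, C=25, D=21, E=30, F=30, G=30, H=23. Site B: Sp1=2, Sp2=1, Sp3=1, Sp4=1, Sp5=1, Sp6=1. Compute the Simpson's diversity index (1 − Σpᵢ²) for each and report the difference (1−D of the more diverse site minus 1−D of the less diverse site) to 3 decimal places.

0.054

Site A: N=228, proportions 0.13158, 0.17105, 0.10965, 0.09211, 0.13158, 0.13158, 0.13158, 0.10088, giving 1−D = 0.87081 (working shown to 5 dp, full precision carried).
Site B: N=7, proportions 0.28571, 0.14286, 0.14286, 0.14286, 0.14286, 0.14286, giving 1−D = 0.81633.
Difference = |0.87081 − 0.81633| = 0.05448, i.e. 0.054 to 3 decimal places.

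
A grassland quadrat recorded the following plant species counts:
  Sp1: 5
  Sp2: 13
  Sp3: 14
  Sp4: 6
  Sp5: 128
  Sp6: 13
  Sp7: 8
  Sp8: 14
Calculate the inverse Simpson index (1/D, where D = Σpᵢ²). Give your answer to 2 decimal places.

Total N = 5+13+14+6+128+13+8+14 = 201, so the proportions are 0.02488, 0.06468, 0.06965, 0.02985, 0.63682, 0.06468, 0.0398, 0.06965 (working shown to 5 dp, full precision carried).
D = 0.02488² + 0.06468² + 0.06965² + 0.02985² + 0.63682² + 0.06468² + 0.0398² + 0.06965² = 0.00062 + 0.00418 + 0.00485 + 0.00089 + 0.40553 + 0.00418 + 0.00158 + 0.00485 = 0.42670.
So 1/D = 2.3436, i.e. 2.34 to 2 decimal places.

2.34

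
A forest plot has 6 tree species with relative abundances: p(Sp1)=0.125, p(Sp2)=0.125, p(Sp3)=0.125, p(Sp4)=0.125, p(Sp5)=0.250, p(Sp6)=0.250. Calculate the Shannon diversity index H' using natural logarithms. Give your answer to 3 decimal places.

Each pᵢ ln pᵢ term (working shown to 5 dp, full precision carried): 0.125×(-2.07944)=-0.25993, 0.125×(-2.07944)=-0.25993, 0.125×(-2.07944)=-0.25993, 0.125×(-2.07944)=-0.25993, 0.25×(-1.38629)=-0.34657, 0.25×(-1.38629)=-0.34657.
Sum = -1.73287, so H' = 1.733.

1.733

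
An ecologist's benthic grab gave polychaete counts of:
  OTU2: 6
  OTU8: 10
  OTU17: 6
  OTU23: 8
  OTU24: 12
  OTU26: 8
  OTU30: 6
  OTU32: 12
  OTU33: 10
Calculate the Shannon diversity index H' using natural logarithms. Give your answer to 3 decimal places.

2.162

Total N = 6+10+6+8+12+8+6+12+10 = 78, so the proportions are 0.07692, 0.12821, 0.07692, 0.10256, 0.15385, 0.10256, 0.07692, 0.15385, 0.12821 (working shown to 5 dp, full precision carried).
Each pᵢ ln pᵢ term: 0.07692×(-2.56495)=-0.19730, 0.12821×(-2.05412)=-0.26335, 0.07692×(-2.56495)=-0.19730, 0.10256×(-2.27727)=-0.23357, 0.15385×(-1.87180)=-0.28797, 0.10256×(-2.27727)=-0.23357, 0.07692×(-2.56495)=-0.19730, 0.15385×(-1.87180)=-0.28797, 0.12821×(-2.05412)=-0.26335.
Sum = -2.16168, so H' = 2.162.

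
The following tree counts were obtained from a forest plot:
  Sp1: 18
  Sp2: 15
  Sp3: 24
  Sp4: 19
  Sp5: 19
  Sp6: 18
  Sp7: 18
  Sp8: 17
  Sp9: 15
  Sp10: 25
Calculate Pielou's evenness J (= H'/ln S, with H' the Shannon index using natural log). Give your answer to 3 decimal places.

0.994

Total N = 18+15+24+19+19+18+18+17+15+25 = 188, so the proportions are 0.09574, 0.07979, 0.12766, 0.10106, 0.10106, 0.09574, 0.09574, 0.09043, 0.07979, 0.13298 (working shown to 5 dp, full precision carried).
H' = −Σ pᵢ ln pᵢ = −((-0.22462) + (-0.20173) + (-0.26277) + (-0.23164) + (-0.23164) + (-0.22462) + (-0.22462) + (-0.21731) + (-0.20173) + (-0.26829)) = 2.28899.
With S = 10 species, ln S = 2.30259, so J = 2.28899/2.30259 = 0.99410, i.e. 0.994 to 3 decimal places.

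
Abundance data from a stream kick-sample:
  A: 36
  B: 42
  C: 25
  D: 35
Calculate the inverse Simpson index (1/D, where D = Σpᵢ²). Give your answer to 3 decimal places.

3.879

Total N = 36+42+25+35 = 138, so the proportions are 0.2608696, 0.3043478, 0.1811594, 0.2536232 (working shown to 7 dp, full precision carried).
D = 0.2608696² + 0.3043478² + 0.1811594² + 0.2536232² = 0.0680529 + 0.0926276 + 0.0328187 + 0.0643247 = 0.2578240.
So 1/D = 3.87862, i.e. 3.879 to 3 decimal places.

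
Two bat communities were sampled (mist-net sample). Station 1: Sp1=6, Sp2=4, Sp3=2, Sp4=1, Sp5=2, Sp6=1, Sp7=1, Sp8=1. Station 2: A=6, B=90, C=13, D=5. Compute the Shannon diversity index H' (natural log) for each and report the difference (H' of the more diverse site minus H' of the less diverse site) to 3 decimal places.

1.105

Station 1: N=18, proportions 0.33333, 0.22222, 0.11111, 0.05556, 0.11111, 0.05556, 0.05556, 0.05556, giving H' = 1.83102 (working shown to 5 dp, full precision carried).
Station 2: N=114, proportions 0.05263, 0.78947, 0.11404, 0.04386, giving H' = 0.72633.
Difference = |1.83102 − 0.72633| = 1.10469, i.e. 1.105 to 3 decimal places.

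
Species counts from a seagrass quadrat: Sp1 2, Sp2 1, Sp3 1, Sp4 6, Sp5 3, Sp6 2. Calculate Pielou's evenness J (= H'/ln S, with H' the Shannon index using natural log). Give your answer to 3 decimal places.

Total N = 2+1+1+6+3+2 = 15, so the proportions are 0.13333, 0.06667, 0.06667, 0.4, 0.2, 0.13333 (working shown to 5 dp, full precision carried).
H' = −Σ pᵢ ln pᵢ = −((-0.26865) + (-0.18054) + (-0.18054) + (-0.36652) + (-0.32189) + (-0.26865)) = 1.58678.
With S = 6 species, ln S = 1.79176, so J = 1.58678/1.79176 = 0.88560, i.e. 0.886 to 3 decimal places.

0.886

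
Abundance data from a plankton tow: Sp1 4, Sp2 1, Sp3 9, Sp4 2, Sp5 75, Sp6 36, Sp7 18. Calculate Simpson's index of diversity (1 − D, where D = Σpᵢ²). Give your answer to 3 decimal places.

Total N = 4+1+9+2+75+36+18 = 145, so the proportions are 0.02759, 0.0069, 0.06207, 0.01379, 0.51724, 0.24828, 0.12414 (working shown to 5 dp, full precision carried).
D = 0.02759² + 0.0069² + 0.06207² + 0.01379² + 0.51724² + 0.24828² + 0.12414² = 0.00076 + 0.00005 + 0.00385 + 0.00019 + 0.26754 + 0.06164 + 0.01541 = 0.34944.
So 1 − D = 0.65056, i.e. 0.651 to 3 decimal places.

0.651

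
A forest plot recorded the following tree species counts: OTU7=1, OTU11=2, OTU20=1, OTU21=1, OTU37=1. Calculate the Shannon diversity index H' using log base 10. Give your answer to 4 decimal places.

0.6778

Total N = 1+2+1+1+1 = 6, so the proportions are 0.166667, 0.333333, 0.166667, 0.166667, 0.166667 (working shown to 6 dp, full precision carried).
Each pᵢ log₁₀ pᵢ term: 0.166667×(-0.778151)=-0.129692, 0.333333×(-0.477121)=-0.159040, 0.166667×(-0.778151)=-0.129692, 0.166667×(-0.778151)=-0.129692, 0.166667×(-0.778151)=-0.129692.
Sum = -0.677808, so H' = 0.6778.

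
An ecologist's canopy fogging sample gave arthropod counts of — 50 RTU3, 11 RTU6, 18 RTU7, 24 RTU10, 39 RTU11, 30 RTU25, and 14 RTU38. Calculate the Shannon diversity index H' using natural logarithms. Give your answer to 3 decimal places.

1.827

Total N = 50+11+18+24+39+30+14 = 186, so the proportions are 0.26882, 0.05914, 0.09677, 0.12903, 0.20968, 0.16129, 0.07527 (working shown to 5 dp, full precision carried).
Each pᵢ ln pᵢ term: 0.26882×(-1.31372)=-0.35315, 0.05914×(-2.82785)=-0.16724, 0.09677×(-2.33537)=-0.22600, 0.12903×(-2.04769)=-0.26422, 0.20968×(-1.56219)=-0.32755, 0.16129×(-1.82455)=-0.29428, 0.07527×(-2.58669)=-0.19470.
Sum = -1.82715, so H' = 1.827.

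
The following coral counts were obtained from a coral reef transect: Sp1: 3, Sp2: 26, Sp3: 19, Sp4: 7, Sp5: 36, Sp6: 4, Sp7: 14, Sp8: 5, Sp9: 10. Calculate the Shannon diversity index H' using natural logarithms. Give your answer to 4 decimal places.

1.9159

Total N = 3+26+19+7+36+4+14+5+10 = 124, so the proportions are 0.024194, 0.209677, 0.153226, 0.056452, 0.290323, 0.032258, 0.112903, 0.040323, 0.080645 (working shown to 6 dp, full precision carried).
Each pᵢ ln pᵢ term: 0.024194×(-3.721669)=-0.090040, 0.209677×(-1.562185)=-0.327555, 0.153226×(-1.875843)=-0.287427, 0.056452×(-2.874371)=-0.162263, 0.290323×(-1.236763)=-0.359060, 0.032258×(-3.433987)=-0.110774, 0.112903×(-2.181224)=-0.246267, 0.040323×(-3.210844)=-0.129470, 0.080645×(-2.517696)=-0.203040.
Sum = -1.915896, so H' = 1.9159.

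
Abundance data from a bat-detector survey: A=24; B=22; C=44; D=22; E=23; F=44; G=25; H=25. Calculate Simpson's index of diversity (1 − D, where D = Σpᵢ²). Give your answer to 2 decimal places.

0.86

Total N = 24+22+44+22+23+44+25+25 = 229, so the proportions are 0.1048, 0.0961, 0.1921, 0.0961, 0.1004, 0.1921, 0.1092, 0.1092 (working shown to 4 dp, full precision carried).
D = 0.1048² + 0.0961² + 0.1921² + 0.0961² + 0.1004² + 0.1921² + 0.1092² + 0.1092² = 0.0110 + 0.0092 + 0.0369 + 0.0092 + 0.0101 + 0.0369 + 0.0119 + 0.0119 = 0.1372.
So 1 − D = 0.8628, i.e. 0.86 to 2 decimal places.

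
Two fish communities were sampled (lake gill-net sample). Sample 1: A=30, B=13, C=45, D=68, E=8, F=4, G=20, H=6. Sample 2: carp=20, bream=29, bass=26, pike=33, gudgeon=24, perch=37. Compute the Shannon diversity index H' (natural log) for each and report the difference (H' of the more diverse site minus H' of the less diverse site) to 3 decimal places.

Sample 1: N=194, proportions 0.15464, 0.06701, 0.23196, 0.35052, 0.04124, 0.02062, 0.10309, 0.03093, giving H' = 1.72944 (working shown to 5 dp, full precision carried).
Sample 2: N=169, proportions 0.11834, 0.1716, 0.15385, 0.19527, 0.14201, 0.21893, giving H' = 1.77168.
Difference = |1.72944 − 1.77168| = 0.04224, i.e. 0.042 to 3 decimal places.

0.042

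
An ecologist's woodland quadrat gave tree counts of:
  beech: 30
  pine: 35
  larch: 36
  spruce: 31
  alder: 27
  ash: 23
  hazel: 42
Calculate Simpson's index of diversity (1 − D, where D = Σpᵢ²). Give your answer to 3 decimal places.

Total N = 30+35+36+31+27+23+42 = 224, so the proportions are 0.13393, 0.15625, 0.16071, 0.13839, 0.12054, 0.10268, 0.1875 (working shown to 5 dp, full precision carried).
D = 0.13393² + 0.15625² + 0.16071² + 0.13839² + 0.12054² + 0.10268² + 0.1875² = 0.01794 + 0.02441 + 0.02583 + 0.01915 + 0.01453 + 0.01054 + 0.03516 = 0.14756.
So 1 − D = 0.85244, i.e. 0.852 to 3 decimal places.

0.852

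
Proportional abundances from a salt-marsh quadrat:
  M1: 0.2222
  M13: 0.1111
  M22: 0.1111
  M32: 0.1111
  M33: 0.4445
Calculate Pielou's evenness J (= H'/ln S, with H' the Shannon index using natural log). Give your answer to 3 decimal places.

0.887

H' = −Σ pᵢ ln pᵢ = −((-0.33423) + (-0.24412) + (-0.24412) + (-0.24412) + (-0.36040)) = 1.42700 (working shown to 5 dp, full precision carried).
With S = 5 species, ln S = 1.60944, so J = 1.42700/1.60944 = 0.88664, i.e. 0.887 to 3 decimal places.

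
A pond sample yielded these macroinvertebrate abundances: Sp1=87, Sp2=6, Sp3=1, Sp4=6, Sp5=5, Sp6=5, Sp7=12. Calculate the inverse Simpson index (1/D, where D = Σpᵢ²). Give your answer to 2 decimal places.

1.90

Total N = 87+6+1+6+5+5+12 = 122, so the proportions are 0.71311, 0.04918, 0.0082, 0.04918, 0.04098, 0.04098, 0.09836 (working shown to 5 dp, full precision carried).
D = 0.71311² + 0.04918² + 0.0082² + 0.04918² + 0.04098² + 0.04098² + 0.09836² = 0.50853 + 0.00242 + 0.00007 + 0.00242 + 0.00168 + 0.00168 + 0.00967 = 0.52647.
So 1/D = 1.8994, i.e. 1.90 to 2 decimal places.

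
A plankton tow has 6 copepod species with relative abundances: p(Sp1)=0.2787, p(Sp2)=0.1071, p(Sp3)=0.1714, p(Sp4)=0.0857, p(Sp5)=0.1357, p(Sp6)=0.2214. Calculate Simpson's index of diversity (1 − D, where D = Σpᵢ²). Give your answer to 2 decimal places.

D = 0.2787² + 0.1071² + 0.1714² + 0.0857² + 0.1357² + 0.2214² = 0.0777 + 0.0115 + 0.0294 + 0.0073 + 0.0184 + 0.0490 = 0.1933 (working shown to 4 dp, full precision carried).
So 1 − D = 0.8067, i.e. 0.81 to 2 decimal places.

0.81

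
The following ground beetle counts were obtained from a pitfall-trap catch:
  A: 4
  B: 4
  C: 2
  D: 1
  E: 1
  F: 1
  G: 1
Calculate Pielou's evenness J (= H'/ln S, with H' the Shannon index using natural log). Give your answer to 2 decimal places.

0.90

Total N = 4+4+2+1+1+1+1 = 14, so the proportions are 0.2857, 0.2857, 0.1429, 0.0714, 0.0714, 0.0714, 0.0714 (working shown to 4 dp, full precision carried).
H' = −Σ pᵢ ln pᵢ = −((-0.3579) + (-0.3579) + (-0.2780) + (-0.1885) + (-0.1885) + (-0.1885) + (-0.1885)) = 1.7479.
With S = 7 species, ln S = 1.9459, so J = 1.7479/1.9459 = 0.8982, i.e. 0.90 to 2 decimal places.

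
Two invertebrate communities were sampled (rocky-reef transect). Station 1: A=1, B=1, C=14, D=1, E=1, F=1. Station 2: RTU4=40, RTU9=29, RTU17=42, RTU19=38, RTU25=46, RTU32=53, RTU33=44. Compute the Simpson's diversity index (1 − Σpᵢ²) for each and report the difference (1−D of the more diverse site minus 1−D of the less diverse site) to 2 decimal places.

Station 1: N=19, proportions 0.0526, 0.0526, 0.7368, 0.0526, 0.0526, 0.0526, giving 1−D = 0.4432 (working shown to 4 dp, full precision carried).
Station 2: N=292, proportions 0.137, 0.0993, 0.1438, 0.1301, 0.1575, 0.1815, 0.1507, giving 1−D = 0.8533.
Difference = |0.4432 − 0.8533| = 0.4101, i.e. 0.41 to 2 decimal places.

0.41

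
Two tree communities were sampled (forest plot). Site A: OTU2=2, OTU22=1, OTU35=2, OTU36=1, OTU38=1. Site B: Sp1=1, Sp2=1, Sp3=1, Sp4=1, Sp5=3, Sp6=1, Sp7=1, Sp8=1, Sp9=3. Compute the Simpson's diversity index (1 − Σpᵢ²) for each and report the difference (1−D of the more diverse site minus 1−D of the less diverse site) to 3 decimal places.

Site A: N=7, proportions 0.28571, 0.14286, 0.28571, 0.14286, 0.14286, giving 1−D = 0.77551 (working shown to 5 dp, full precision carried).
Site B: N=13, proportions 0.07692, 0.07692, 0.07692, 0.07692, 0.23077, 0.07692, 0.07692, 0.07692, 0.23077, giving 1−D = 0.85207.
Difference = |0.77551 − 0.85207| = 0.07656, i.e. 0.077 to 3 decimal places.

0.077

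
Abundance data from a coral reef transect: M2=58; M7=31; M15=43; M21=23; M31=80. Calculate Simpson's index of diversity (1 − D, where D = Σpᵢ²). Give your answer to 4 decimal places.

0.7627

Total N = 58+31+43+23+80 = 235, so the proportions are 0.246809, 0.131915, 0.182979, 0.097872, 0.340426 (working shown to 6 dp, full precision carried).
D = 0.246809² + 0.131915² + 0.182979² + 0.097872² + 0.340426² = 0.060914 + 0.017402 + 0.033481 + 0.009579 + 0.115890 = 0.237266.
So 1 − D = 0.762734, i.e. 0.7627 to 4 decimal places.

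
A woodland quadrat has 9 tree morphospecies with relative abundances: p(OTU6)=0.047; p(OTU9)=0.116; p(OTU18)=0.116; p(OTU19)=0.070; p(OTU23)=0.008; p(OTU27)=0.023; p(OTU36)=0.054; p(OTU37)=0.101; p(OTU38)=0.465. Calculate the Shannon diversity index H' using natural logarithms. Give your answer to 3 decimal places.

1.700

Each pᵢ ln pᵢ term (working shown to 5 dp, full precision carried): 0.047×(-3.05761)=-0.14371, 0.116×(-2.15417)=-0.24988, 0.116×(-2.15417)=-0.24988, 0.07×(-2.65926)=-0.18615, 0.008×(-4.82831)=-0.03863, 0.023×(-3.77226)=-0.08676, 0.054×(-2.91877)=-0.15761, 0.101×(-2.29263)=-0.23156, 0.465×(-0.76572)=-0.35606.
Sum = -1.70024, so H' = 1.700.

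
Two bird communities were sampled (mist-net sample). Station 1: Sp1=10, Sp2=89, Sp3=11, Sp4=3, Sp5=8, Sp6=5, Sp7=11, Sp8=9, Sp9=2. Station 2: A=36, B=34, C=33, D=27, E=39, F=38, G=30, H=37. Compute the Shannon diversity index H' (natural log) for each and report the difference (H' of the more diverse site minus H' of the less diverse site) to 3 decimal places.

0.619

Station 1: N=148, proportions 0.06757, 0.60135, 0.07432, 0.02027, 0.05405, 0.03378, 0.07432, 0.06081, 0.01351, giving H' = 1.45391 (working shown to 5 dp, full precision carried).
Station 2: N=274, proportions 0.13139, 0.12409, 0.12044, 0.09854, 0.14234, 0.13869, 0.10949, 0.13504, giving H' = 2.07290.
Difference = |1.45391 − 2.07290| = 0.61899, i.e. 0.619 to 3 decimal places.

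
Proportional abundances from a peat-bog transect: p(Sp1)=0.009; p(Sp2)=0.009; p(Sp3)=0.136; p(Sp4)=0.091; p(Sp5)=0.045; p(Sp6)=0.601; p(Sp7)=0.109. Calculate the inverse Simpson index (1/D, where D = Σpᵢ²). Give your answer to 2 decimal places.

2.49

D = 0.009² + 0.009² + 0.136² + 0.091² + 0.045² + 0.601² + 0.109² = 0.00008 + 0.00008 + 0.01850 + 0.00828 + 0.00202 + 0.36120 + 0.01188 = 0.40205 (working shown to 5 dp, full precision carried).
So 1/D = 2.4873, i.e. 2.49 to 2 decimal places.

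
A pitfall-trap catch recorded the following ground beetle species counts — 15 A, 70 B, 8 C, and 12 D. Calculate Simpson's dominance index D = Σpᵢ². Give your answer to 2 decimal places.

0.48

Total N = 15+70+8+12 = 105, so the proportions are 0.1429, 0.6667, 0.0762, 0.1143 (working shown to 4 dp, full precision carried).
D = 0.1429² + 0.6667² + 0.0762² + 0.1143² = 0.0204 + 0.4444 + 0.0058 + 0.0131 = 0.4837.
To 2 decimal places, D = 0.48.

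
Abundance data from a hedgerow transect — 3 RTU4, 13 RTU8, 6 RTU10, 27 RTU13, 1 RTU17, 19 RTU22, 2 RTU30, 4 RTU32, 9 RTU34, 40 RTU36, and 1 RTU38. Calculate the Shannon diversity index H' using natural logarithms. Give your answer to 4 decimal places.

1.8956

Total N = 3+13+6+27+1+19+2+4+9+40+1 = 125, so the proportions are 0.024, 0.104, 0.048, 0.216, 0.008, 0.152, 0.016, 0.032, 0.072, 0.32, 0.008 (working shown to 6 dp, full precision carried).
Each pᵢ ln pᵢ term: 0.024×(-3.729701)=-0.089513, 0.104×(-2.263364)=-0.235390, 0.048×(-3.036554)=-0.145755, 0.216×(-1.532477)=-0.331015, 0.008×(-4.828314)=-0.038627, 0.152×(-1.883875)=-0.286349, 0.016×(-4.135167)=-0.066163, 0.032×(-3.442019)=-0.110145, 0.072×(-2.631089)=-0.189438, 0.32×(-1.139434)=-0.364619, 0.008×(-4.828314)=-0.038627.
Sum = -1.895639, so H' = 1.8956.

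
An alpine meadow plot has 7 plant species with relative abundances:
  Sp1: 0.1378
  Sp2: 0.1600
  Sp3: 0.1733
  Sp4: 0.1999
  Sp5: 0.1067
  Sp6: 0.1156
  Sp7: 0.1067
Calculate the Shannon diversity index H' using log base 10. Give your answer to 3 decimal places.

Each pᵢ log₁₀ pᵢ term (working shown to 5 dp, full precision carried): 0.1378×(-0.86075)=-0.11861, 0.16×(-0.79588)=-0.12734, 0.1733×(-0.76120)=-0.13192, 0.1999×(-0.69919)=-0.13977, 0.1067×(-0.97184)=-0.10369, 0.1156×(-0.93704)=-0.10832, 0.1067×(-0.97184)=-0.10369.
Sum = -0.83335, so H' = 0.833.

0.833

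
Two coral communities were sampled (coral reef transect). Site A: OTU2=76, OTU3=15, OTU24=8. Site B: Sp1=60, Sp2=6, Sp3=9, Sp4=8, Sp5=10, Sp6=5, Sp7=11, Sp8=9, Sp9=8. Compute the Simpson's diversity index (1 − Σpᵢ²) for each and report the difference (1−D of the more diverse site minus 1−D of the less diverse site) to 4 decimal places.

0.3560

Site A: N=99, proportions 0.7676768, 0.1515152, 0.0808081, giving 1−D = 0.3811856 (working shown to 7 dp, full precision carried).
Site B: N=126, proportions 0.4761905, 0.047619, 0.0714286, 0.0634921, 0.0793651, 0.0396825, 0.0873016, 0.0714286, 0.0634921, giving 1−D = 0.7372134.
Difference = |0.3811856 − 0.7372134| = 0.3560278, i.e. 0.3560 to 4 decimal places.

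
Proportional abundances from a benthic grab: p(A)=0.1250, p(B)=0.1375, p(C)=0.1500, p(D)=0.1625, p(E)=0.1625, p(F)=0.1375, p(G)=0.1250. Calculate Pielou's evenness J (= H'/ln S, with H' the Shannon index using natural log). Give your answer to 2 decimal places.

1.00

H' = −Σ pᵢ ln pᵢ = −((-0.2599) + (-0.2728) + (-0.2846) + (-0.2953) + (-0.2953) + (-0.2728) + (-0.2599)) = 1.9406 (working shown to 4 dp, full precision carried).
With S = 7 species, ln S = 1.9459, so J = 1.9406/1.9459 = 0.9973, i.e. 1.00 to 2 decimal places.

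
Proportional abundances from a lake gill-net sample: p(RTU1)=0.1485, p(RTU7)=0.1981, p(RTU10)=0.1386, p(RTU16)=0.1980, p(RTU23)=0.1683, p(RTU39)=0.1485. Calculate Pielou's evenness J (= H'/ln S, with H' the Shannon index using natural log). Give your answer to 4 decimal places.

0.9943

H' = −Σ pᵢ ln pᵢ = −((-0.283215) + (-0.320721) + (-0.273896) + (-0.320659) + (-0.299912) + (-0.283215)) = 1.781617 (working shown to 6 dp, full precision carried).
With S = 6 species, ln S = 1.791759, so J = 1.781617/1.791759 = 0.994339, i.e. 0.9943 to 4 decimal places.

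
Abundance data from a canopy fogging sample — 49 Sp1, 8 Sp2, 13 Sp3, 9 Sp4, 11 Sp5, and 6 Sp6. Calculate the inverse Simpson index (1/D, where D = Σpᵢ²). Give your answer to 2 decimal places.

3.21

Total N = 49+8+13+9+11+6 = 96, so the proportions are 0.510417, 0.083333, 0.135417, 0.09375, 0.114583, 0.0625 (working shown to 6 dp, full precision carried).
D = 0.510417² + 0.083333² + 0.135417² + 0.09375² + 0.114583² + 0.0625² = 0.260525 + 0.006944 + 0.018338 + 0.008789 + 0.013129 + 0.003906 = 0.311632.
So 1/D = 3.2089, i.e. 3.21 to 2 decimal places.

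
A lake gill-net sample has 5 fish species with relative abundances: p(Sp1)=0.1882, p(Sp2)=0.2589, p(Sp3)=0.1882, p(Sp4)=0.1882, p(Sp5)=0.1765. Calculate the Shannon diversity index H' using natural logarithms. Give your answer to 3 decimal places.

Each pᵢ ln pᵢ term (working shown to 5 dp, full precision carried): 0.1882×(-1.67025)=-0.31434, 0.2589×(-1.35131)=-0.34986, 0.1882×(-1.67025)=-0.31434, 0.1882×(-1.67025)=-0.31434, 0.1765×(-1.73443)=-0.30613.
Sum = -1.59901, so H' = 1.599.

1.599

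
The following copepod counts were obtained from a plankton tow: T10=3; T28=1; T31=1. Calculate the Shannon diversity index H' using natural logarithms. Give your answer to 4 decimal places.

0.9503

Total N = 3+1+1 = 5, so the proportions are 0.6, 0.2, 0.2 (working shown to 6 dp, full precision carried).
Each pᵢ ln pᵢ term: 0.6×(-0.510826)=-0.306495, 0.2×(-1.609438)=-0.321888, 0.2×(-1.609438)=-0.321888.
Sum = -0.950271, so H' = 0.9503.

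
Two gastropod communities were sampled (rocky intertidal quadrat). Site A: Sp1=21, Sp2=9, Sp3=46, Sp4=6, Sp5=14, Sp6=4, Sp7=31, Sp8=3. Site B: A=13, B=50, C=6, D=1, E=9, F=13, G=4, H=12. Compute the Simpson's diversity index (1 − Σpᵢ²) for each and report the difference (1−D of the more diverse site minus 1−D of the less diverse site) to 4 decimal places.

0.0524

Site A: N=134, proportions 0.156716, 0.067164, 0.343284, 0.044776, 0.104478, 0.029851, 0.231343, 0.022388, giving 1−D = 0.785253 (working shown to 6 dp, full precision carried).
Site B: N=108, proportions 0.12037, 0.462963, 0.055556, 0.009259, 0.083333, 0.12037, 0.037037, 0.111111, giving 1−D = 0.732853.
Difference = |0.785253 − 0.732853| = 0.052400, i.e. 0.0524 to 4 decimal places.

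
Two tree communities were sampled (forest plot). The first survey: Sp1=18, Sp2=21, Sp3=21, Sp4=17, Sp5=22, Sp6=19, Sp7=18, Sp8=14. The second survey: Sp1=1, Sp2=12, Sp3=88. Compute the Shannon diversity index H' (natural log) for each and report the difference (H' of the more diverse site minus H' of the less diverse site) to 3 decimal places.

The first survey: N=150, proportions 0.12, 0.14, 0.14, 0.11333, 0.14667, 0.12667, 0.12, 0.09333, giving H' = 2.07076 (working shown to 5 dp, full precision carried).
The second survey: N=101, proportions 0.0099, 0.11881, 0.87129, giving H' = 0.41884.
Difference = |2.07076 − 0.41884| = 1.65192, i.e. 1.652 to 3 decimal places.

1.652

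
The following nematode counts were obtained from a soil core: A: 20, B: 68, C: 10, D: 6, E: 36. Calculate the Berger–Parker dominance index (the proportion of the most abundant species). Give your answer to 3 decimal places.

Total N = 20+68+10+6+36 = 140, so the proportions are 0.14286, 0.48571, 0.07143, 0.04286, 0.25714 (working shown to 5 dp, full precision carried).
The largest proportion is 0.48571, i.e. d = 0.486 to 3 decimal places.

0.486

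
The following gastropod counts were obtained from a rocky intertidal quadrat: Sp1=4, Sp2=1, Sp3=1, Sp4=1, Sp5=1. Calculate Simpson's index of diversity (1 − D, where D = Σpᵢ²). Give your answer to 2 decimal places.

0.69

Total N = 4+1+1+1+1 = 8, so the proportions are 0.5, 0.125, 0.125, 0.125, 0.125 (working shown to 4 dp, full precision carried).
D = 0.5² + 0.125² + 0.125² + 0.125² + 0.125² = 0.2500 + 0.0156 + 0.0156 + 0.0156 + 0.0156 = 0.3125.
So 1 − D = 0.6875, i.e. 0.69 to 2 decimal places.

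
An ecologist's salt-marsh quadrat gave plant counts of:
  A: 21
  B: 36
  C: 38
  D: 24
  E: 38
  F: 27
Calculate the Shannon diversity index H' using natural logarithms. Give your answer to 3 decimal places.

Total N = 21+36+38+24+38+27 = 184, so the proportions are 0.11413, 0.19565, 0.20652, 0.13043, 0.20652, 0.14674 (working shown to 5 dp, full precision carried).
Each pᵢ ln pᵢ term: 0.11413×(-2.17041)=-0.24771, 0.19565×(-1.63142)=-0.31919, 0.20652×(-1.57735)=-0.32576, 0.13043×(-2.03688)=-0.26568, 0.20652×(-1.57735)=-0.32576, 0.14674×(-1.91910)=-0.28161.
Sum = -1.76570, so H' = 1.766.

1.766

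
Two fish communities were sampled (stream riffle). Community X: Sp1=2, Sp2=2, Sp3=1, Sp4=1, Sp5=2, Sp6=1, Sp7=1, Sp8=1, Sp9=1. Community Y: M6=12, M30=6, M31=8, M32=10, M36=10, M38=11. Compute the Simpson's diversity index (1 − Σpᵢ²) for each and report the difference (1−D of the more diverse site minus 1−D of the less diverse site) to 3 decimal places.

0.049

Community X: N=12, proportions 0.16667, 0.16667, 0.08333, 0.08333, 0.16667, 0.08333, 0.08333, 0.08333, 0.08333, giving 1−D = 0.87500 (working shown to 5 dp, full precision carried).
Community Y: N=57, proportions 0.21053, 0.10526, 0.14035, 0.17544, 0.17544, 0.19298, giving 1−D = 0.82610.
Difference = |0.87500 − 0.82610| = 0.04890, i.e. 0.049 to 3 decimal places.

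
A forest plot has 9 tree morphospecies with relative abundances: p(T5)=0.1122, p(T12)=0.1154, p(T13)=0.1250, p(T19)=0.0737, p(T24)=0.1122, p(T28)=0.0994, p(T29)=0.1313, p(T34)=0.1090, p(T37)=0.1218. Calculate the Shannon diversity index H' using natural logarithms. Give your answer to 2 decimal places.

Each pᵢ ln pᵢ term (working shown to 4 dp, full precision carried): 0.1122×(-2.1875)=-0.2454, 0.1154×(-2.1594)=-0.2492, 0.125×(-2.0794)=-0.2599, 0.0737×(-2.6078)=-0.1922, 0.1122×(-2.1875)=-0.2454, 0.0994×(-2.3086)=-0.2295, 0.1313×(-2.0303)=-0.2666, 0.109×(-2.2164)=-0.2416, 0.1218×(-2.1054)=-0.2564.
Sum = -2.1863, so H' = 2.19.

2.19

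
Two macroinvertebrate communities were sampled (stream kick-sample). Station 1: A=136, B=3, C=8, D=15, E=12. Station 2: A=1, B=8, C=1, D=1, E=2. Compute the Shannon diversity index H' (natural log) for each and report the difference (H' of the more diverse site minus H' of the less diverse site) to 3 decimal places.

Station 1: N=174, proportions 0.781609, 0.017241, 0.045977, 0.086207, 0.068966, giving H' = 0.799905 (working shown to 6 dp, full precision carried).
Station 2: N=13, proportions 0.076923, 0.615385, 0.076923, 0.076923, 0.153846, giving H' = 1.178655.
Difference = |0.799905 − 1.178655| = 0.378750, i.e. 0.379 to 3 decimal places.

0.379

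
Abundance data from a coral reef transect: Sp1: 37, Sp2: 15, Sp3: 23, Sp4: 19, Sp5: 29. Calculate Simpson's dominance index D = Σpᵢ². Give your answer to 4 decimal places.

0.2198

Total N = 37+15+23+19+29 = 123, so the proportions are 0.300813, 0.121951, 0.186992, 0.154472, 0.235772 (working shown to 6 dp, full precision carried).
D = 0.300813² + 0.121951² + 0.186992² + 0.154472² + 0.235772² = 0.090488 + 0.014872 + 0.034966 + 0.023861 + 0.055589 = 0.219777.
To 4 decimal places, D = 0.2198.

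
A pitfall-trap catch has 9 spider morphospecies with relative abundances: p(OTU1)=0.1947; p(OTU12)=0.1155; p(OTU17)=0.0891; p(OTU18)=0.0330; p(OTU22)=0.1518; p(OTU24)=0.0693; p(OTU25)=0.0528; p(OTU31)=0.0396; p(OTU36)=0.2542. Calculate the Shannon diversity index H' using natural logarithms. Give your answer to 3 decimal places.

1.998

Each pᵢ ln pᵢ term (working shown to 5 dp, full precision carried): 0.1947×(-1.63630)=-0.31859, 0.1155×(-2.15848)=-0.24930, 0.0891×(-2.41800)=-0.21544, 0.033×(-3.41125)=-0.11257, 0.1518×(-1.88519)=-0.28617, 0.0693×(-2.66931)=-0.18498, 0.0528×(-2.94124)=-0.15530, 0.0396×(-3.22893)=-0.12787, 0.2542×(-1.36963)=-0.34816.
Sum = -1.99839, so H' = 1.998.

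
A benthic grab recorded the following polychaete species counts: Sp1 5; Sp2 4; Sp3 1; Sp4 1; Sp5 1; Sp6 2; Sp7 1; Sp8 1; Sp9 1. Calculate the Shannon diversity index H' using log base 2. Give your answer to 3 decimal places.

2.816

Total N = 5+4+1+1+1+2+1+1+1 = 17, so the proportions are 0.29412, 0.23529, 0.05882, 0.05882, 0.05882, 0.11765, 0.05882, 0.05882, 0.05882 (working shown to 5 dp, full precision carried).
Each pᵢ log₂ pᵢ term: 0.29412×(-1.76553)=-0.51927, 0.23529×(-2.08746)=-0.49117, 0.05882×(-4.08746)=-0.24044, 0.05882×(-4.08746)=-0.24044, 0.05882×(-4.08746)=-0.24044, 0.11765×(-3.08746)=-0.36323, 0.05882×(-4.08746)=-0.24044, 0.05882×(-4.08746)=-0.24044, 0.05882×(-4.08746)=-0.24044.
Sum = -2.81631, so H' = 2.816.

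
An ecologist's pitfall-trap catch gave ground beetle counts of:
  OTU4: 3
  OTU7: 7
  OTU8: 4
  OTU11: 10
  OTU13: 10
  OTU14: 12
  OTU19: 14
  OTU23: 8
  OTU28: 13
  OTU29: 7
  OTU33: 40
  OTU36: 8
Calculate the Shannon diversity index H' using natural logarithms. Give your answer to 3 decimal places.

2.243

Total N = 3+7+4+10+10+12+14+8+13+7+40+8 = 136, so the proportions are 0.02206, 0.05147, 0.02941, 0.07353, 0.07353, 0.08824, 0.10294, 0.05882, 0.09559, 0.05147, 0.29412, 0.05882 (working shown to 5 dp, full precision carried).
Each pᵢ ln pᵢ term: 0.02206×(-3.81404)=-0.08413, 0.05147×(-2.96674)=-0.15270, 0.02941×(-3.52636)=-0.10372, 0.07353×(-2.61007)=-0.19192, 0.07353×(-2.61007)=-0.19192, 0.08824×(-2.42775)=-0.21421, 0.10294×(-2.27360)=-0.23405, 0.05882×(-2.83321)=-0.16666, 0.09559×(-2.34771)=-0.22441, 0.05147×(-2.96674)=-0.15270, 0.29412×(-1.22378)=-0.35993, 0.05882×(-2.83321)=-0.16666.
Sum = -2.24301, so H' = 2.243.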